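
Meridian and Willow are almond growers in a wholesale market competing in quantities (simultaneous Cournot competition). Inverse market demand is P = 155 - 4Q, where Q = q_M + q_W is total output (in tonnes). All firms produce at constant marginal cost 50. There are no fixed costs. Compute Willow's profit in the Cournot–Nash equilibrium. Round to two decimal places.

306.25

Each firm earns π_i = (155 - 4Q)q_i - 50q_i.
Setting ∂π_i/∂q_i = 0 with rivals' quantities fixed: 105 - 8q_i - 4q_j = 0.
With identical firms every q_j equals q_i, so q_j = q_i and 105 = 12q_i, giving q_i = 35/4.
Price P = 155 - 4·(35/2) = 85.
Willow's profit: (85 - 50)·(35/4) = 1225/4.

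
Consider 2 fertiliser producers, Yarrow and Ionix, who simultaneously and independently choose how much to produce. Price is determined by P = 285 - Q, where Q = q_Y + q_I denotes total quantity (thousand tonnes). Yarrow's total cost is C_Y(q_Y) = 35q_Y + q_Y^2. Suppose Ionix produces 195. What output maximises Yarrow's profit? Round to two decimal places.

13.75

With the rival's output fixed at 195, Yarrow's profit is π_Y = (285 - 195 - q_Y)q_Y - (35q_Y + q_Y²) = (90 - q_Y)q_Y - (35q_Y + q_Y²).
∂π_Y/∂q_Y = 55 - 4q_Y = 0, so q_Y = 55/4.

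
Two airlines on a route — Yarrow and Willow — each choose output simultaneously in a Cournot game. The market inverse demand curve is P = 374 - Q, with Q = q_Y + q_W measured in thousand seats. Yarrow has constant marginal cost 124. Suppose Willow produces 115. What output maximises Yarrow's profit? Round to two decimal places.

67.50

With the rival's output fixed at 115, Yarrow's profit is π_Y = (374 - 115 - q_Y)q_Y - (124q_Y) = (259 - q_Y)q_Y - (124q_Y).
∂π_Y/∂q_Y = 135 - 2q_Y = 0, so q_Y = 135/2.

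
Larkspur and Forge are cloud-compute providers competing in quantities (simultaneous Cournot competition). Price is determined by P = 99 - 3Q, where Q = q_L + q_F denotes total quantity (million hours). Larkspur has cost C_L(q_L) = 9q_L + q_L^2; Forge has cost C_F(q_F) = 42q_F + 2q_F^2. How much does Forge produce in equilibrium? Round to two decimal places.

2.62

Larkspur's profit: π_L = (99 - 3Q)q_L - (9q_L + q_L²). Setting ∂π_L/∂q_L = 0: 90 - 8q_L - 3(q_F) = 0.
Forge's profit: π_F = (99 - 3Q)q_F - (42q_F + 2q_F²). Setting ∂π_F/∂q_F = 0: 57 - 10q_F - 3(q_L) = 0.
Rearranging gives the reaction functions q_L = (90 - 3q_F)/8 and q_F = (57 - 3q_L)/10.
Substituting one into the other gives q_L = 729/71 and q_F = 186/71.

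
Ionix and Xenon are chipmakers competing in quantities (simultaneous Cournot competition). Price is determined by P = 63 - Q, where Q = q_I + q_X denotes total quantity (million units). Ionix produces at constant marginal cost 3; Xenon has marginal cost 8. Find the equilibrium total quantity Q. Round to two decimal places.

Ionix's profit: π_I = (63 - Q)q_I - (3q_I). Setting ∂π_I/∂q_I = 0: 60 - 2q_I - (q_X) = 0.
Xenon's first-order condition: 55 - 2q_X - (q_I) = 0.
Best responses: q_I = (60 - q_X)/2, q_X = (55 - q_I)/2.
Solving the pair: q_I = 65/3, q_X = 50/3.
Total output Q = 65/3 + 50/3 = 115/3.

38.33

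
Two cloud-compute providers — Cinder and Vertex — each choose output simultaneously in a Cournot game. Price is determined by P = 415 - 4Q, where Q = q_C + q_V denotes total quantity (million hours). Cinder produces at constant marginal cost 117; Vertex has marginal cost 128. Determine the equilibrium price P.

220

Cinder's profit: π_C = (415 - 4Q)q_C - (117q_C). Setting ∂π_C/∂q_C = 0: 298 - 8q_C - 4(q_V) = 0.
Vertex's first-order condition: 287 - 8q_V - 4(q_C) = 0.
Best responses: q_C = (298 - 4q_V)/8, q_V = (287 - 4q_C)/8.
Solving the pair: q_C = 103/4, q_V = 23.
Total output Q = 195/4, so price P = 415 - 4·(195/4) = 220.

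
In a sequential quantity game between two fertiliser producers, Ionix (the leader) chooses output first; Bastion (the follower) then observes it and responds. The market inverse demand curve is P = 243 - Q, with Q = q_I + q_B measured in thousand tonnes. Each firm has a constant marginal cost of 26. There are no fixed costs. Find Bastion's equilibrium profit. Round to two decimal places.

2943.06

The follower Bastion best-responds to any q_I: π_B = (243 - Q)q_B - 26q_B.
Follower FOC: 217 - q_I - 2q_B = 0, so q_B(q_I) = (217 - q_I)/2.
The leader anticipates this reaction. Substituting into P = 243 - Q gives P = 269/2 - (1/2)q_I, so π_I = (269/2 - (1/2)q_I)q_I - 26q_I.
Maximising: ∂π_I/∂q_I = 217/2 - q_I = 0, giving q_I = 217/2.
Then q_B = (217 - 217/2)/2 = 217/4.
Price P = 243 - 651/4 = 321/4.
Bastion's profit: (321/4 - 26)·(217/4) = 2943.0625.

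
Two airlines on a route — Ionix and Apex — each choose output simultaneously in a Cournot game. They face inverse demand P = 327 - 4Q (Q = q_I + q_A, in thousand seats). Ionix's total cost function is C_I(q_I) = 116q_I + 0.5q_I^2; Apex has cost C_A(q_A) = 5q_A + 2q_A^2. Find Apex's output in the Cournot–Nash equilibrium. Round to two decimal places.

22.33

Ionix's profit: π_I = (327 - 4Q)q_I - (116q_I + (1/2)q_I²). Setting ∂π_I/∂q_I = 0: 211 - 9q_I - 4(q_A) = 0.
Apex's first-order condition: 322 - 12q_A - 4(q_I) = 0.
So q_I = (211 - 4q_A)/9 and q_A = (322 - 4q_I)/12.
Substituting one into the other gives q_I = 311/23 and q_A = 1027/46.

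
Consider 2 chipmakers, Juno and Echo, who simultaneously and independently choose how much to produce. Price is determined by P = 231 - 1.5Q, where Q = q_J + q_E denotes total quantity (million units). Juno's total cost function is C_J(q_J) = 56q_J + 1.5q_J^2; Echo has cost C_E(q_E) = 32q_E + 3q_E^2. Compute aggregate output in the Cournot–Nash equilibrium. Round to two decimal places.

Juno's profit: π_J = (231 - 1.5Q)q_J - (56q_J + (3/2)q_J²). Setting ∂π_J/∂q_J = 0: 175 - 6q_J - (3/2)(q_E) = 0.
Echo's first-order condition: 199 - 9q_E - (3/2)(q_J) = 0.
Rearranging gives the reaction functions q_J = (175 - (3/2)q_E)/6 and q_E = (199 - (3/2)q_J)/9.
Substituting one into the other gives q_J = 74/3 and q_E = 18.
Total output Q = 74/3 + 18 = 128/3.

42.67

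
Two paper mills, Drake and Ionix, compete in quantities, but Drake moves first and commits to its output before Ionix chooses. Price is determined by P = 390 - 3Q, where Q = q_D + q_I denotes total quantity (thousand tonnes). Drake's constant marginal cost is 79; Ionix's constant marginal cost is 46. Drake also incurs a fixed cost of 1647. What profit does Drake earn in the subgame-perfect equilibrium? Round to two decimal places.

Solve by backward induction. Given q_D, the follower Ionix maximises π_I = (390 - 3q_D - 3q_I)q_I - 46q_I.
Setting the follower's marginal profit to zero, 344 - 3q_D - 6q_I = 0, i.e. q_I = (344 - 3q_D)/6.
The leader anticipates this reaction. Substituting into P = 390 - 3Q gives P = 218 - (3/2)q_D, so π_D = (218 - (3/2)q_D)q_D - 79q_D.
The leader's first-order condition 139 - 3q_D = 0 yields q_D = 139/3.
Then q_I = (344 - 3·(139/3))/6 = 205/6.
Price P = 390 - 3·(161/2) = 297/2.
Drake's profit: (297/2 - 79)·(139/3) - 1647 = 1573.1667.

1573.17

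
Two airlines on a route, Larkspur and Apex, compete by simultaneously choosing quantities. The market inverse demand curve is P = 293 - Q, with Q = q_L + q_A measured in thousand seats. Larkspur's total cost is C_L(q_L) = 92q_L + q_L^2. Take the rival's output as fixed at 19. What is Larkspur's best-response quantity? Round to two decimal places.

45.50

With the rival's output fixed at 19, Larkspur's profit is π_L = (293 - 19 - q_L)q_L - (92q_L + q_L²) = (274 - q_L)q_L - (92q_L + q_L²).
∂π_L/∂q_L = 182 - 4q_L = 0, so q_L = 91/2.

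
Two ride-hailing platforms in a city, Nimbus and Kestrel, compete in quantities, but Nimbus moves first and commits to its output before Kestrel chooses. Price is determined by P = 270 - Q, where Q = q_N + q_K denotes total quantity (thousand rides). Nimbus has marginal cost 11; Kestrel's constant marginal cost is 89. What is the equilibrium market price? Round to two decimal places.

95.25

Solve by backward induction. Given q_N, the follower Kestrel maximises π_K = (270 - q_N - q_K)q_K - 89q_K.
Setting the follower's marginal profit to zero, 181 - q_N - 2q_K = 0, i.e. q_K = (181 - q_N)/2.
Nimbus substitutes q_K(q_N) into its own profit: π_N = q_N(270 - q_N - (181 - q_N)/2) - 11q_N = (359/2 - (1/2)q_N)q_N - 11q_N.
Leader FOC: 337/2 - q_N = 0, so q_N = 337/2.
Then q_K = (181 - 337/2)/2 = 25/4.
Total output Q = 699/4, so price P = 270 - 699/4 = 381/4.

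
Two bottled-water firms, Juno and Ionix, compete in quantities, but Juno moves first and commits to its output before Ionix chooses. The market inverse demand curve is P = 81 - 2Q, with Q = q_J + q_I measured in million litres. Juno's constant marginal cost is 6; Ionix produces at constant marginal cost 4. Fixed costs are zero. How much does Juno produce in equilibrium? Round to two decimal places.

18.25

Solve by backward induction. Given q_J, the follower Ionix maximises π_I = (81 - 2q_J - 2q_I)q_I - 4q_I.
Follower FOC: 77 - 2q_J - 4q_I = 0, so q_I(q_J) = (77 - 2q_J)/4.
The leader anticipates this reaction. Substituting into P = 81 - 2Q gives P = 85/2 - q_J, so π_J = (85/2 - q_J)q_J - 6q_J.
Leader FOC: 73/2 - 2q_J = 0, so q_J = 73/4.
Then q_I = (77 - 2·(73/4))/4 = 81/8.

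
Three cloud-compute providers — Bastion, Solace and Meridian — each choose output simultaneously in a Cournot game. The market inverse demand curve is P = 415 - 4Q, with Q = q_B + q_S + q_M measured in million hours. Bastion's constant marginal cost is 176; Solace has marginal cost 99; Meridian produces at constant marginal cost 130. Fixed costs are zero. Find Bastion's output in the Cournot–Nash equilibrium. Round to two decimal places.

7.25

Bastion's profit: π_B = (415 - 4Q)q_B - (176q_B). Setting ∂π_B/∂q_B = 0: 239 - 8q_B - 4(q_S + q_M) = 0.
Solace's first-order condition: 316 - 8q_S - 4(q_B + q_M) = 0.
Meridian's first-order condition: 285 - 8q_M - 4(q_B + q_S) = 0.
Adding the 3 first-order conditions: 840 − 16Q = 0, so Q = 105/2.
Back-substituting: q_B = (239 − 210)/4 = 29/4, q_S = (316 − 210)/4 = 53/2, q_M = (285 − 210)/4 = 75/4.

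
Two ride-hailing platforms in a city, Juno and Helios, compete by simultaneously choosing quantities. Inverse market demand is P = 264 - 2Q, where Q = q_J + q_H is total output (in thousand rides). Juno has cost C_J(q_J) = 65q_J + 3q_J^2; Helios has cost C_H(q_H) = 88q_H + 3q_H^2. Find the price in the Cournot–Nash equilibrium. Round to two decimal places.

201.50

Juno's profit: π_J = (264 - 2Q)q_J - (65q_J + 3q_J²). Setting ∂π_J/∂q_J = 0: 199 - 10q_J - 2(q_H) = 0.
Helios's profit: π_H = (264 - 2Q)q_H - (88q_H + 3q_H²). Setting ∂π_H/∂q_H = 0: 176 - 10q_H - 2(q_J) = 0.
Rearranging gives the reaction functions q_J = (199 - 2q_H)/10 and q_H = (176 - 2q_J)/10.
Substituting one into the other gives q_J = 273/16 and q_H = 227/16.
Total output Q = 125/4, so price P = 264 - 2·(125/4) = 403/2.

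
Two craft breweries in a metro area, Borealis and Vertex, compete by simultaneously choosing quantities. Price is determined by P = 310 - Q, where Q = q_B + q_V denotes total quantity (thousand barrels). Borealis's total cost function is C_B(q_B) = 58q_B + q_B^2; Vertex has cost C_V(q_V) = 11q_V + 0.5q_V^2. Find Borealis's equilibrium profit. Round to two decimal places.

3452.05

Borealis's profit: π_B = (310 - Q)q_B - (58q_B + q_B²). Setting ∂π_B/∂q_B = 0: 252 - 4q_B - (q_V) = 0.
Vertex's profit: π_V = (310 - Q)q_V - (11q_V + (1/2)q_V²). Setting ∂π_V/∂q_V = 0: 299 - 3q_V - (q_B) = 0.
Best responses: q_B = (252 - q_V)/4, q_V = (299 - q_B)/3.
Solving the pair: q_B = 457/11, q_V = 944/11.
Price P = 310 - 1401/11 = 182.6364.
Borealis's profit: 182.6364·(457/11) - 58·(457/11) - (457/11)² = 3452.0496.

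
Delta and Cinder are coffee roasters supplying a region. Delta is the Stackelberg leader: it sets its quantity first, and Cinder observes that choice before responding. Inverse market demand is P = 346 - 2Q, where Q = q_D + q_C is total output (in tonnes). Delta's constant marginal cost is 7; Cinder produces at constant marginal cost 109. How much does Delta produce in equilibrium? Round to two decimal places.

110.25

Solve by backward induction. Given q_D, the follower Cinder maximises π_C = (346 - 2q_D - 2q_C)q_C - 109q_C.
Setting the follower's marginal profit to zero, 237 - 2q_D - 4q_C = 0, i.e. q_C = (237 - 2q_D)/4.
Delta substitutes q_C(q_D) into its own profit: π_D = q_D(346 - 2q_D - (237 - 2q_D)/2) - 7q_D = (455/2 - q_D)q_D - 7q_D.
Leader FOC: 441/2 - 2q_D = 0, so q_D = 441/4.
Then q_C = (237 - 2·(441/4))/4 = 33/8.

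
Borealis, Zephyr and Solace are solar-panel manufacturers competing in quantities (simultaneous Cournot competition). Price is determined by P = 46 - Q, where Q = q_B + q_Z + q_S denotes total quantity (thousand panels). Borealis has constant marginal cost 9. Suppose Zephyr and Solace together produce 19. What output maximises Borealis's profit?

With rivals' combined output fixed at 19, Borealis's profit is π_B = (46 - 19 - q_B)q_B - (9q_B) = (27 - q_B)q_B - (9q_B).
∂π_B/∂q_B = 18 - 2q_B = 0, so q_B = 9.

9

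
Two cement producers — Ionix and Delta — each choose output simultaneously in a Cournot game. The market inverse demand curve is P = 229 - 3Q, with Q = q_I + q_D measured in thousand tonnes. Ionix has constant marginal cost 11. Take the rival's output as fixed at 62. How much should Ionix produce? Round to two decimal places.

With the rival's output fixed at 62, Ionix's profit is π_I = (229 - 3·62 - 3q_I)q_I - (11q_I) = (43 - 3q_I)q_I - (11q_I).
∂π_I/∂q_I = 32 - 6q_I = 0, so q_I = 16/3.

5.33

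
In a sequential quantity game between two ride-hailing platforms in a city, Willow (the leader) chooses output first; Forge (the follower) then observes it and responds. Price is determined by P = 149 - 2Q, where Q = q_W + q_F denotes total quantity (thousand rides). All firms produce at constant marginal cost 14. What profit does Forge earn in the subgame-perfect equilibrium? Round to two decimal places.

The follower Forge best-responds to any q_W: π_F = (149 - 2Q)q_F - 14q_F.
Setting the follower's marginal profit to zero, 135 - 2q_W - 4q_F = 0, i.e. q_F = (135 - 2q_W)/4.
Willow substitutes q_F(q_W) into its own profit: π_W = q_W(149 - 2q_W - (135 - 2q_W)/2) - 14q_W = (163/2 - q_W)q_W - 14q_W.
The leader's first-order condition 135/2 - 2q_W = 0 yields q_W = 135/4.
Then q_F = (135 - 2·(135/4))/4 = 135/8.
Price P = 149 - 2·(405/8) = 191/4.
Forge's profit: (191/4 - 14)·(135/8) = 569.5313.

569.53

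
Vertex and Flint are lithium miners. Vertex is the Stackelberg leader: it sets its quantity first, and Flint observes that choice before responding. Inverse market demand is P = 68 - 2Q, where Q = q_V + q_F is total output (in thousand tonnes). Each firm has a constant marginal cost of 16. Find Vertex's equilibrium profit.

Solve by backward induction. Given q_V, the follower Flint maximises π_F = (68 - 2q_V - 2q_F)q_F - 16q_F.
∂π_F/∂q_F = 52 - 2q_V - 4q_F = 0 gives the reaction function q_F = (52 - 2q_V)/4.
The leader anticipates this reaction. Substituting into P = 68 - 2Q gives P = 42 - q_V, so π_V = (42 - q_V)q_V - 16q_V.
Leader FOC: 26 - 2q_V = 0, so q_V = 13.
Then q_F = (52 - 2·13)/4 = 13/2.
Price P = 68 - 2·(39/2) = 29.
Vertex's profit: (29 - 16)·13 = 169.

169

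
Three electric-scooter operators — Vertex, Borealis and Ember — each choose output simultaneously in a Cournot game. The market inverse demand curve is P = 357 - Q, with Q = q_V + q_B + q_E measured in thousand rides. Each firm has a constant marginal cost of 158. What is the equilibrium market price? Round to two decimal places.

A representative firm's profit is π_i = q_i(357 - Q) - 158q_i.
First-order condition (treating rivals' output as given): 199 - 2q_i - Σ_{j≠i} q_j = 0.
With identical firms every q_j equals q_i, so Σ_{j≠i} q_j = 2q_i and 199 = 4q_i, giving q_i = 199/4.
Total output Q = 597/4, so price P = 357 - 597/4 = 831/4.

207.75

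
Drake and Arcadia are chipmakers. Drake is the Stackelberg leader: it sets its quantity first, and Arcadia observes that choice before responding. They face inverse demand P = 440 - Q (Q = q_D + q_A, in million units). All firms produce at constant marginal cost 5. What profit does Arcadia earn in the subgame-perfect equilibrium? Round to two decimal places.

11826.56

Solve by backward induction. Given q_D, the follower Arcadia maximises π_A = (440 - q_D - q_A)q_A - 5q_A.
Setting the follower's marginal profit to zero, 435 - q_D - 2q_A = 0, i.e. q_A = (435 - q_D)/2.
Drake substitutes q_A(q_D) into its own profit: π_D = q_D(440 - q_D - (435 - q_D)/2) - 5q_D = (445/2 - (1/2)q_D)q_D - 5q_D.
Maximising: ∂π_D/∂q_D = 435/2 - q_D = 0, giving q_D = 435/2.
Then q_A = (435 - 435/2)/2 = 435/4.
Price P = 440 - 1305/4 = 455/4.
Arcadia's profit: (455/4 - 5)·(435/4) = 11826.5625.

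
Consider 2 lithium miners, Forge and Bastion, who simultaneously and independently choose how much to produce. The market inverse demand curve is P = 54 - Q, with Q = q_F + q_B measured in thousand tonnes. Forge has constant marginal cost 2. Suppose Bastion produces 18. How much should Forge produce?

With the rival's output fixed at 18, Forge's profit is π_F = (54 - 18 - q_F)q_F - (2q_F) = (36 - q_F)q_F - (2q_F).
∂π_F/∂q_F = 34 - 2q_F = 0, so q_F = 17.

17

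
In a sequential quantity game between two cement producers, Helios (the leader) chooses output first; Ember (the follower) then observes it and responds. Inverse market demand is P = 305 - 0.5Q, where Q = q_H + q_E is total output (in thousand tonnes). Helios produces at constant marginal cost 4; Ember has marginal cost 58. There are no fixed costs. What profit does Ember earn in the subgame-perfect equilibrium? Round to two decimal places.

2415.13

Solve by backward induction. Given q_H, the follower Ember maximises π_E = (305 - (1/2)q_H - (1/2)q_E)q_E - 58q_E.
Follower FOC: 247 - (1/2)q_H - q_E = 0, so q_E(q_H) = (247 - (1/2)q_H).
Helios substitutes q_E(q_H) into its own profit: π_H = q_H(305 - (1/2)q_H - (247 - (1/2)q_H)/2) - 4q_H = (363/2 - (1/4)q_H)q_H - 4q_H.
Maximising: ∂π_H/∂q_H = 355/2 - (1/2)q_H = 0, giving q_H = 355.
Then q_E = (247 - (1/2)·355) = 139/2.
Price P = 305 - (1/2)·(849/2) = 371/4.
Ember's profit: (371/4 - 58)·(139/2) = 2415.1250.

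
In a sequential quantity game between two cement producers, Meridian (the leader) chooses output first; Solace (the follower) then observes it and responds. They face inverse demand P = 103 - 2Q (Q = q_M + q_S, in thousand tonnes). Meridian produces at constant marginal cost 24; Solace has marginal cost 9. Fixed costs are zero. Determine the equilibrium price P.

40

Solve by backward induction. Given q_M, the follower Solace maximises π_S = (103 - 2q_M - 2q_S)q_S - 9q_S.
Setting the follower's marginal profit to zero, 94 - 2q_M - 4q_S = 0, i.e. q_S = (94 - 2q_M)/4.
Meridian substitutes q_S(q_M) into its own profit: π_M = q_M(103 - 2q_M - (94 - 2q_M)/2) - 24q_M = (56 - q_M)q_M - 24q_M.
Leader FOC: 32 - 2q_M = 0, so q_M = 16.
Then q_S = (94 - 2·16)/4 = 31/2.
Total output Q = 63/2, so price P = 103 - 2·(63/2) = 40.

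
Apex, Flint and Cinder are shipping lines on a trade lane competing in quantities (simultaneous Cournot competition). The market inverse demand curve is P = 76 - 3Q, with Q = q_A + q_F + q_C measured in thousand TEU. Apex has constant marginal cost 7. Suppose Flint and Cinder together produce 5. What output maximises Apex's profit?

With rivals' combined output fixed at 5, Apex's profit is π_A = (76 - 3·5 - 3q_A)q_A - (7q_A) = (61 - 3q_A)q_A - (7q_A).
∂π_A/∂q_A = 54 - 6q_A = 0, so q_A = 9.

9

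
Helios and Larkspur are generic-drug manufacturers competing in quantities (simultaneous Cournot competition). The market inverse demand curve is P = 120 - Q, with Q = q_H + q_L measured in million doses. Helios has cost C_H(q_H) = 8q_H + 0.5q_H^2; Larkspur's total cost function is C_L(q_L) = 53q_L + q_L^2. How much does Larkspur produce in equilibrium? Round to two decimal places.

Helios's profit: π_H = (120 - Q)q_H - (8q_H + (1/2)q_H²). Setting ∂π_H/∂q_H = 0: 112 - 3q_H - (q_L) = 0.
Larkspur's first-order condition: 67 - 4q_L - (q_H) = 0.
Rearranging gives the reaction functions q_H = (112 - q_L)/3 and q_L = (67 - q_H)/4.
Substituting one into the other gives q_H = 381/11 and q_L = 89/11.

8.09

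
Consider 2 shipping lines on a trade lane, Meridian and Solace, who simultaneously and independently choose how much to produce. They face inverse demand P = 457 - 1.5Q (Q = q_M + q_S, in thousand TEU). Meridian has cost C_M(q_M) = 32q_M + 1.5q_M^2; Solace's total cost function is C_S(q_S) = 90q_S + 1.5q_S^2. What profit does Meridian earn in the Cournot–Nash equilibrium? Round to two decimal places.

Meridian's profit: π_M = (457 - 1.5Q)q_M - (32q_M + (3/2)q_M²). Setting ∂π_M/∂q_M = 0: 425 - 6q_M - (3/2)(q_S) = 0.
Solace's first-order condition: 367 - 6q_S - (3/2)(q_M) = 0.
So q_M = (425 - (3/2)q_S)/6 and q_S = (367 - (3/2)q_M)/6.
Substituting one into the other gives q_M = 59.2444 and q_S = 46.3556.
Price P = 457 - (3/2)·(528/5) = 1493/5.
Meridian's profit: (1493/5)·59.2444 - 32·59.2444 - (3/2)·59.2444² = 10529.7126.

10529.71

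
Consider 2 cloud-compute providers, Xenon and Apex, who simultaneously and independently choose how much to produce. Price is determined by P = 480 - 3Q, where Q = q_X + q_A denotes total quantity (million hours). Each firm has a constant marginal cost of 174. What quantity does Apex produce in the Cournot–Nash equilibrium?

A representative firm's profit is π_i = q_i(480 - 3Q) - 174q_i.
Setting ∂π_i/∂q_i = 0 with rivals' quantities fixed: 306 - 6q_i - 3q_j = 0.
By symmetry each firm produces the same amount; substituting q_j = q_i yields q_i = 306/9 = 34.

34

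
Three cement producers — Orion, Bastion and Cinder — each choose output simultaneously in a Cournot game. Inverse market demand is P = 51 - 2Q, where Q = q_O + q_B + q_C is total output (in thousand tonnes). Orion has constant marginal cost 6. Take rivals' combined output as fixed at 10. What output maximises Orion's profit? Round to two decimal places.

With rivals' combined output fixed at 10, Orion's profit is π_O = (51 - 2·10 - 2q_O)q_O - (6q_O) = (31 - 2q_O)q_O - (6q_O).
∂π_O/∂q_O = 25 - 4q_O = 0, so q_O = 25/4.

6.25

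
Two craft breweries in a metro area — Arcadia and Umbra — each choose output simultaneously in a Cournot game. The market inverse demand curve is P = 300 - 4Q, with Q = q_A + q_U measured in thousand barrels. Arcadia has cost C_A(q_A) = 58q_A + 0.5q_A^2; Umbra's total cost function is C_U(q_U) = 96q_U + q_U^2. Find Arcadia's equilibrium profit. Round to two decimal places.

2114.26

Arcadia's profit: π_A = (300 - 4Q)q_A - (58q_A + (1/2)q_A²). Setting ∂π_A/∂q_A = 0: 242 - 9q_A - 4(q_U) = 0.
Umbra's first-order condition: 204 - 10q_U - 4(q_A) = 0.
Best responses: q_A = (242 - 4q_U)/9, q_U = (204 - 4q_A)/10.
Solving the pair: q_A = 802/37, q_U = 434/37.
Price P = 300 - 4·(1236/37) = 166.3784.
Arcadia's profit: 166.3784·(802/37) - 58·(802/37) - (1/2)(802/37)² = 2114.2571.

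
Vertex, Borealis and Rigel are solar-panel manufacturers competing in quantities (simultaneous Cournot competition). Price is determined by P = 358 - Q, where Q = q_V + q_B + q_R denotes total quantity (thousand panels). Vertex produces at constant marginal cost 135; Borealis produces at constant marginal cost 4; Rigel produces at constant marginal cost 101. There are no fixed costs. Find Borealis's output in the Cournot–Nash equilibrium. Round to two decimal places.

Vertex's profit: π_V = (358 - Q)q_V - (135q_V). Setting ∂π_V/∂q_V = 0: 223 - 2q_V - (q_B + q_R) = 0.
Borealis's profit: π_B = (358 - Q)q_B - (4q_B). Setting ∂π_B/∂q_B = 0: 354 - 2q_B - (q_V + q_R) = 0.
Rigel's profit: π_R = (358 - Q)q_R - (101q_R). Setting ∂π_R/∂q_R = 0: 257 - 2q_R - (q_V + q_B) = 0.
Adding the 3 first-order conditions: 834 − 4Q = 0, so Q = 417/2.
Back-substituting: q_V = (223 − 417/2) = 29/2, q_B = (354 − 417/2) = 291/2, q_R = (257 − 417/2) = 97/2.

145.50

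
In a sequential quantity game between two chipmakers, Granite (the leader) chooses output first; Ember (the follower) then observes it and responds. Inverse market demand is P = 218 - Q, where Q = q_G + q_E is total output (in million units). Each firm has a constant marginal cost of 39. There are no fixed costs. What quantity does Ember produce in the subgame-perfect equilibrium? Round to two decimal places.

44.75

Solve by backward induction. Given q_G, the follower Ember maximises π_E = (218 - q_G - q_E)q_E - 39q_E.
Setting the follower's marginal profit to zero, 179 - q_G - 2q_E = 0, i.e. q_E = (179 - q_G)/2.
Granite substitutes q_E(q_G) into its own profit: π_G = q_G(218 - q_G - (179 - q_G)/2) - 39q_G = (257/2 - (1/2)q_G)q_G - 39q_G.
Leader FOC: 179/2 - q_G = 0, so q_G = 179/2.
Then q_E = (179 - 179/2)/2 = 179/4.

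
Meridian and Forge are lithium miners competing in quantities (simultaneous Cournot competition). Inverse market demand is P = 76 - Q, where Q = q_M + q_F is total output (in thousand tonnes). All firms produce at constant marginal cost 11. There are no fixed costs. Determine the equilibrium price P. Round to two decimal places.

A representative firm's profit is π_i = q_i(76 - Q) - 11q_i.
Setting ∂π_i/∂q_i = 0 with rivals' quantities fixed: 65 - 2q_i - q_j = 0.
With identical firms every q_j equals q_i, so q_j = q_i and 65 = 3q_i, giving q_i = 65/3.
Total output Q = 130/3, so price P = 76 - 130/3 = 98/3.

32.67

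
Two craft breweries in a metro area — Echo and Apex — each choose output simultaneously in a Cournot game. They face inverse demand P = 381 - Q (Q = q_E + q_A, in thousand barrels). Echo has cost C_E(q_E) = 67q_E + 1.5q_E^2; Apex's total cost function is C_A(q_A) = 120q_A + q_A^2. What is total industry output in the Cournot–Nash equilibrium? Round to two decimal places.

Echo's profit: π_E = (381 - Q)q_E - (67q_E + (3/2)q_E²). Setting ∂π_E/∂q_E = 0: 314 - 5q_E - (q_A) = 0.
Apex's profit: π_A = (381 - Q)q_A - (120q_A + q_A²). Setting ∂π_A/∂q_A = 0: 261 - 4q_A - (q_E) = 0.
Best responses: q_E = (314 - q_A)/5, q_A = (261 - q_E)/4.
Substituting one into the other gives q_E = 995/19 and q_A = 991/19.
Total output Q = 995/19 + 991/19 = 1986/19.

104.53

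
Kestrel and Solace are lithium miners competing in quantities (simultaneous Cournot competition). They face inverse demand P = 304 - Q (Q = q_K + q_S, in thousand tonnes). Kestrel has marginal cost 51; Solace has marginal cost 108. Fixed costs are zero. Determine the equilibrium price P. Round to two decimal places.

154.33

Kestrel's profit: π_K = (304 - Q)q_K - (51q_K). Setting ∂π_K/∂q_K = 0: 253 - 2q_K - (q_S) = 0.
Solace's first-order condition: 196 - 2q_S - (q_K) = 0.
Rearranging gives the reaction functions q_K = (253 - q_S)/2 and q_S = (196 - q_K)/2.
Substituting one into the other gives q_K = 310/3 and q_S = 139/3.
Total output Q = 449/3, so price P = 304 - 449/3 = 463/3.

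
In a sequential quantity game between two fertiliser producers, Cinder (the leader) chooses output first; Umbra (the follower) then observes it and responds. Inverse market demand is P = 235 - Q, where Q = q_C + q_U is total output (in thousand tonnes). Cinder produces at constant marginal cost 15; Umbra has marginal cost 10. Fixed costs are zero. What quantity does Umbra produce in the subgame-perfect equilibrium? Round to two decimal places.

58.75

The follower Umbra best-responds to any q_C: π_U = (235 - Q)q_U - 10q_U.
∂π_U/∂q_U = 225 - q_C - 2q_U = 0 gives the reaction function q_U = (225 - q_C)/2.
The leader anticipates this reaction. Substituting into P = 235 - Q gives P = 245/2 - (1/2)q_C, so π_C = (245/2 - (1/2)q_C)q_C - 15q_C.
Leader FOC: 215/2 - q_C = 0, so q_C = 215/2.
Then q_U = (225 - 215/2)/2 = 235/4.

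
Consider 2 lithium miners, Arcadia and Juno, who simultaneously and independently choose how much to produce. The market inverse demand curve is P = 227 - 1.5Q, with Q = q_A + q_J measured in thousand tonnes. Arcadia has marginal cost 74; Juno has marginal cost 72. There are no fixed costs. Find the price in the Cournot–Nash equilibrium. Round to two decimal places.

Arcadia's profit: π_A = (227 - 1.5Q)q_A - (74q_A). Setting ∂π_A/∂q_A = 0: 153 - 3q_A - (3/2)(q_J) = 0.
Juno's profit: π_J = (227 - 1.5Q)q_J - (72q_J). Setting ∂π_J/∂q_J = 0: 155 - 3q_J - (3/2)(q_A) = 0.
So q_A = (153 - (3/2)q_J)/3 and q_J = (155 - (3/2)q_A)/3.
Solving the pair: q_A = 302/9, q_J = 314/9.
Total output Q = 616/9, so price P = 227 - (3/2)·(616/9) = 373/3.

124.33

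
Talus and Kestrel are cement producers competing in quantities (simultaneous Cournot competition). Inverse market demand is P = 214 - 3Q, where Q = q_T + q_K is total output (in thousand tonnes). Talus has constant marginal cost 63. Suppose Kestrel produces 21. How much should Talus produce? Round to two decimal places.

14.67

With the rival's output fixed at 21, Talus's profit is π_T = (214 - 3·21 - 3q_T)q_T - (63q_T) = (151 - 3q_T)q_T - (63q_T).
∂π_T/∂q_T = 88 - 6q_T = 0, so q_T = 44/3.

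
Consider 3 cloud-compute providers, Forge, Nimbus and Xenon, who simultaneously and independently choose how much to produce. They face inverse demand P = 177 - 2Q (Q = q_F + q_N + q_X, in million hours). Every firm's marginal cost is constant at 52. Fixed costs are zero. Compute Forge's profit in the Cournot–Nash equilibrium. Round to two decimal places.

488.28

Each firm earns π_i = (177 - 2Q)q_i - 52q_i.
Setting ∂π_i/∂q_i = 0 with rivals' quantities fixed: 125 - 4q_i - 2·Σ_{j≠i} q_j = 0.
With identical firms every q_j equals q_i, so Σ_{j≠i} q_j = 2q_i and 125 = 8q_i, giving q_i = 125/8.
Price P = 177 - 2·(375/8) = 333/4.
Forge's profit: (333/4 - 52)·(125/8) = 488.2813.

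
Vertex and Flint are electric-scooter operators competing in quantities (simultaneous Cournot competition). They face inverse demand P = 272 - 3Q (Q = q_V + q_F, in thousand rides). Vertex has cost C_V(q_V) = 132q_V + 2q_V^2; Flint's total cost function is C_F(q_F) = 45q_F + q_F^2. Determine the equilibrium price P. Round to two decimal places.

Vertex's profit: π_V = (272 - 3Q)q_V - (132q_V + 2q_V²). Setting ∂π_V/∂q_V = 0: 140 - 10q_V - 3(q_F) = 0.
Flint's profit: π_F = (272 - 3Q)q_F - (45q_F + q_F²). Setting ∂π_F/∂q_F = 0: 227 - 8q_F - 3(q_V) = 0.
Best responses: q_V = (140 - 3q_F)/10, q_F = (227 - 3q_V)/8.
Solving the pair: q_V = 439/71, q_F = 1850/71.
Total output Q = 32.2394, so price P = 272 - 3·32.2394 = 175.2817.

175.28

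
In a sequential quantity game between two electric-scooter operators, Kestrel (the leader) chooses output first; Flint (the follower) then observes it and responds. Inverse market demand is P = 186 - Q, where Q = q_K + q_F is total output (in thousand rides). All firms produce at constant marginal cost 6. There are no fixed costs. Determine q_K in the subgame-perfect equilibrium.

90

Solve by backward induction. Given q_K, the follower Flint maximises π_F = (186 - q_K - q_F)q_F - 6q_F.
Setting the follower's marginal profit to zero, 180 - q_K - 2q_F = 0, i.e. q_F = (180 - q_K)/2.
Kestrel substitutes q_F(q_K) into its own profit: π_K = q_K(186 - q_K - (180 - q_K)/2) - 6q_K = (96 - (1/2)q_K)q_K - 6q_K.
Maximising: ∂π_K/∂q_K = 90 - q_K = 0, giving q_K = 90.
Then q_F = (180 - 90)/2 = 45.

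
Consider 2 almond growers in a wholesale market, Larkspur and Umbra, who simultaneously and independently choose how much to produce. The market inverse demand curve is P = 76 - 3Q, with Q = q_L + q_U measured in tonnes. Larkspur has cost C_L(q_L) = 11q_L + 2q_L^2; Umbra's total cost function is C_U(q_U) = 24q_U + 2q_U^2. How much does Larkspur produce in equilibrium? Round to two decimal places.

Larkspur's profit: π_L = (76 - 3Q)q_L - (11q_L + 2q_L²). Setting ∂π_L/∂q_L = 0: 65 - 10q_L - 3(q_U) = 0.
Umbra's profit: π_U = (76 - 3Q)q_U - (24q_U + 2q_U²). Setting ∂π_U/∂q_U = 0: 52 - 10q_U - 3(q_L) = 0.
So q_L = (65 - 3q_U)/10 and q_U = (52 - 3q_L)/10.
Substituting one into the other gives q_L = 38/7 and q_U = 25/7.

5.43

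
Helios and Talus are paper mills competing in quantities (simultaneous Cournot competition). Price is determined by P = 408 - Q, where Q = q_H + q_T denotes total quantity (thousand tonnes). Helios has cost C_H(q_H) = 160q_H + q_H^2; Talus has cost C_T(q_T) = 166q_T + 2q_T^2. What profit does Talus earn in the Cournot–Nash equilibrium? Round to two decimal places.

2939.89

Helios's profit: π_H = (408 - Q)q_H - (160q_H + q_H²). Setting ∂π_H/∂q_H = 0: 248 - 4q_H - (q_T) = 0.
Talus's profit: π_T = (408 - Q)q_T - (166q_T + 2q_T²). Setting ∂π_T/∂q_T = 0: 242 - 6q_T - (q_H) = 0.
Best responses: q_H = (248 - q_T)/4, q_T = (242 - q_H)/6.
Substituting one into the other gives q_H = 1246/23 and q_T = 720/23.
Price P = 408 - 1966/23 = 322.5217.
Talus's profit: 322.5217·(720/23) - 166·(720/23) - 2(720/23)² = 2939.8866.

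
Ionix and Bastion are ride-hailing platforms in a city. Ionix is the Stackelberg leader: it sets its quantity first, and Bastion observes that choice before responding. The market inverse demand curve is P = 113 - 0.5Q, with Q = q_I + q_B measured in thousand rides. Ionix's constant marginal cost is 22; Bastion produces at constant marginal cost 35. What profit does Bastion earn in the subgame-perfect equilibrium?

338

Solve by backward induction. Given q_I, the follower Bastion maximises π_B = (113 - (1/2)q_I - (1/2)q_B)q_B - 35q_B.
Follower FOC: 78 - (1/2)q_I - q_B = 0, so q_B(q_I) = (78 - (1/2)q_I).
Ionix substitutes q_B(q_I) into its own profit: π_I = q_I(113 - (1/2)q_I - (78 - (1/2)q_I)/2) - 22q_I = (74 - (1/4)q_I)q_I - 22q_I.
Maximising: ∂π_I/∂q_I = 52 - (1/2)q_I = 0, giving q_I = 104.
Then q_B = (78 - (1/2)·104) = 26.
Price P = 113 - (1/2)·130 = 48.
Bastion's profit: (48 - 35)·26 = 338.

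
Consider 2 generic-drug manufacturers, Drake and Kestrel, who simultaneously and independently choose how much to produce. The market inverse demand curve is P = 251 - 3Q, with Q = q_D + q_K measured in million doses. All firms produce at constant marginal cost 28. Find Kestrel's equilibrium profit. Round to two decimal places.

1841.81

A representative firm's profit is π_i = q_i(251 - 3Q) - 28q_i.
First-order condition (treating rivals' output as given): 223 - 6q_i - 3q_j = 0.
By symmetry each firm produces the same amount; substituting q_j = q_i yields q_i = 223/9.
Price P = 251 - 3·(446/9) = 307/3.
Kestrel's profit: (307/3 - 28)·(223/9) = 1841.8148.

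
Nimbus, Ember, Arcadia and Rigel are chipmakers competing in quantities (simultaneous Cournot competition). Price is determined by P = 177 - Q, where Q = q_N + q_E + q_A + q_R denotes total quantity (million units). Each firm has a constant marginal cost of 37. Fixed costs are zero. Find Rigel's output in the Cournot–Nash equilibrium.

28

Each firm earns π_i = (177 - Q)q_i - 37q_i.
Setting ∂π_i/∂q_i = 0 with rivals' quantities fixed: 140 - 2q_i - Σ_{j≠i} q_j = 0.
By symmetry each firm produces the same amount; substituting Σ_{j≠i} q_j = 3q_i yields q_i = 140/5 = 28.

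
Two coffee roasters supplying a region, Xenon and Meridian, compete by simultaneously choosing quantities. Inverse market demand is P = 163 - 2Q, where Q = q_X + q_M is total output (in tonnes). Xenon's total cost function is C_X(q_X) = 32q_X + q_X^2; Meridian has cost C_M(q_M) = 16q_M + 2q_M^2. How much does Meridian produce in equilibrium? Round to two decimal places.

14.09

Xenon's profit: π_X = (163 - 2Q)q_X - (32q_X + q_X²). Setting ∂π_X/∂q_X = 0: 131 - 6q_X - 2(q_M) = 0.
Meridian's profit: π_M = (163 - 2Q)q_M - (16q_M + 2q_M²). Setting ∂π_M/∂q_M = 0: 147 - 8q_M - 2(q_X) = 0.
Rearranging gives the reaction functions q_X = (131 - 2q_M)/6 and q_M = (147 - 2q_X)/8.
Substituting one into the other gives q_X = 377/22 and q_M = 155/11.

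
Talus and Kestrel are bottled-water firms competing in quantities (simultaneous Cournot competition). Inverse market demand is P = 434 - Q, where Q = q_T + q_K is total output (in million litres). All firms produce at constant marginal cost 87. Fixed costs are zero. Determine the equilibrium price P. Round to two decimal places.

202.67

A representative firm's profit is π_i = q_i(434 - Q) - 87q_i.
Setting ∂π_i/∂q_i = 0 with rivals' quantities fixed: 347 - 2q_i - q_j = 0.
By symmetry each firm produces the same amount; substituting q_j = q_i yields q_i = 347/3.
Total output Q = 694/3, so price P = 434 - 694/3 = 608/3.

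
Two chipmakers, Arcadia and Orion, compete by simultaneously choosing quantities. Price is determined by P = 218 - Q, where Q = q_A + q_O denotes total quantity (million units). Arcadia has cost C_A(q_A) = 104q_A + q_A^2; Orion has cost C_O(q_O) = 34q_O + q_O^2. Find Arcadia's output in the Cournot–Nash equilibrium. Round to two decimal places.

18.13

Arcadia's profit: π_A = (218 - Q)q_A - (104q_A + q_A²). Setting ∂π_A/∂q_A = 0: 114 - 4q_A - (q_O) = 0.
Orion's first-order condition: 184 - 4q_O - (q_A) = 0.
Best responses: q_A = (114 - q_O)/4, q_O = (184 - q_A)/4.
Solving the pair: q_A = 272/15, q_O = 622/15.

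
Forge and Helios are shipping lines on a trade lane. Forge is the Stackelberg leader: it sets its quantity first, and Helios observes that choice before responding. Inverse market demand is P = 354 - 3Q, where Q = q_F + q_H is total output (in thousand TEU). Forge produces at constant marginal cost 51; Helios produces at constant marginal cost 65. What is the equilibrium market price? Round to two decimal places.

130.25

The follower Helios best-responds to any q_F: π_H = (354 - 3Q)q_H - 65q_H.
Follower FOC: 289 - 3q_F - 6q_H = 0, so q_H(q_F) = (289 - 3q_F)/6.
The leader anticipates this reaction. Substituting into P = 354 - 3Q gives P = 419/2 - (3/2)q_F, so π_F = (419/2 - (3/2)q_F)q_F - 51q_F.
Maximising: ∂π_F/∂q_F = 317/2 - 3q_F = 0, giving q_F = 317/6.
Then q_H = (289 - 3·(317/6))/6 = 87/4.
Total output Q = 895/12, so price P = 354 - 3·(895/12) = 521/4.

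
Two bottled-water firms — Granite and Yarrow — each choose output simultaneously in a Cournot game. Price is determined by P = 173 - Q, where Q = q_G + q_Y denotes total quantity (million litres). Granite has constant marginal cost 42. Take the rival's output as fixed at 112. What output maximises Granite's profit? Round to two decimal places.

9.50

With the rival's output fixed at 112, Granite's profit is π_G = (173 - 112 - q_G)q_G - (42q_G) = (61 - q_G)q_G - (42q_G).
∂π_G/∂q_G = 19 - 2q_G = 0, so q_G = 19/2.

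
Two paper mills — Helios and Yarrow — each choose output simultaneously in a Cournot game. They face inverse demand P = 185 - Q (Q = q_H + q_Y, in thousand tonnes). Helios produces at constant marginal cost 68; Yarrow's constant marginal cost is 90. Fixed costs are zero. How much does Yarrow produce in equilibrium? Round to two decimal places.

24.33

Helios's profit: π_H = (185 - Q)q_H - (68q_H). Setting ∂π_H/∂q_H = 0: 117 - 2q_H - (q_Y) = 0.
Yarrow's first-order condition: 95 - 2q_Y - (q_H) = 0.
Best responses: q_H = (117 - q_Y)/2, q_Y = (95 - q_H)/2.
Solving the pair: q_H = 139/3, q_Y = 73/3.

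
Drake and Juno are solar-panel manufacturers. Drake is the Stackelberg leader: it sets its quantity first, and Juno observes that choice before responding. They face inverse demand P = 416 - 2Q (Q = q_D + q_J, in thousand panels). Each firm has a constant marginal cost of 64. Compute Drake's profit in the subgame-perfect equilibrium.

7744

The follower Juno best-responds to any q_D: π_J = (416 - 2Q)q_J - 64q_J.
Setting the follower's marginal profit to zero, 352 - 2q_D - 4q_J = 0, i.e. q_J = (352 - 2q_D)/4.
Drake substitutes q_J(q_D) into its own profit: π_D = q_D(416 - 2q_D - (352 - 2q_D)/2) - 64q_D = (240 - q_D)q_D - 64q_D.
Leader FOC: 176 - 2q_D = 0, so q_D = 88.
Then q_J = (352 - 2·88)/4 = 44.
Price P = 416 - 2·132 = 152.
Drake's profit: (152 - 64)·88 = 7744.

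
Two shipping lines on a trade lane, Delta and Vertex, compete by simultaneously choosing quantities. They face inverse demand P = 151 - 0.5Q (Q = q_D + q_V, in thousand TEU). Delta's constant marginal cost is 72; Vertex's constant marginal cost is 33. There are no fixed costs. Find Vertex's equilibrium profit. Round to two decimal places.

5477.56

Delta's profit: π_D = (151 - 0.5Q)q_D - (72q_D). Setting ∂π_D/∂q_D = 0: 79 - q_D - (1/2)(q_V) = 0.
Vertex's first-order condition: 118 - q_V - (1/2)(q_D) = 0.
So q_D = (79 - (1/2)q_V) and q_V = (118 - (1/2)q_D).
Substituting one into the other gives q_D = 80/3 and q_V = 314/3.
Price P = 151 - (1/2)·(394/3) = 256/3.
Vertex's profit: (256/3 - 33)·(314/3) = 5477.5556.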